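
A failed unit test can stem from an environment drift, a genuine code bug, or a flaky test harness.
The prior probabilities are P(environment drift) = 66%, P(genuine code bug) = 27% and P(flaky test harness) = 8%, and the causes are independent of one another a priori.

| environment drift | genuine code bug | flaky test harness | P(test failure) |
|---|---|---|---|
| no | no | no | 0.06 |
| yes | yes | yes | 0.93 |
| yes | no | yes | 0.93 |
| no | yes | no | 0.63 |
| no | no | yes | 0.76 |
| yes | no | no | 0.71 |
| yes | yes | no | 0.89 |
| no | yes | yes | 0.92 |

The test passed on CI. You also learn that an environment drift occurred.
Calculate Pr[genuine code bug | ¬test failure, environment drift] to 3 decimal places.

By total probability over the 4 (genuine code bug, flaky test harness) configurations:
  P(¬test failure | environment drift) = 0.29·0.73·0.92 + 0.07·0.73·0.08 + 0.11·0.27·0.92 + 0.07·0.27·0.08
        = 0.194764 + 0.004088 + 0.027324 + 0.001512 = 0.227688
The terms with genuine code bug present sum to 0.028836, so
  P(genuine code bug | ¬test failure, environment drift) = 0.028836 / 0.227688 ≈ 0.127

Pr[genuine code bug | ¬test failure, environment drift] ≈ 0.127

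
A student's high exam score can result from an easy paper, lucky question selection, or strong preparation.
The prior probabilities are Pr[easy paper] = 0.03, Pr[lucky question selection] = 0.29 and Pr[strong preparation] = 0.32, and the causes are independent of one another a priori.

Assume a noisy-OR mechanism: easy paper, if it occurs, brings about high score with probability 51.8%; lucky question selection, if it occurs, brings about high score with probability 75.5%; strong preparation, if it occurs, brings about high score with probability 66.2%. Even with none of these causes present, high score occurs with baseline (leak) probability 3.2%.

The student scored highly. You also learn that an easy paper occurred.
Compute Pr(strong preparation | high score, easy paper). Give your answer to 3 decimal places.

Under noisy-OR, P(high score | causes) = 1 − (1−0.032)·∏(1−qᵢ) over the active causes.
P(high score | easy paper) = 0.533424×0.71×0.68 + 0.842297×0.71×0.32 + 0.885689×0.29×0.68 + 0.961363×0.29×0.32 = 0.257537 + 0.191370 + 0.174658 + 0.089214 = 0.712779
The strong preparation-present share is 0.191370 + 0.089214 = 0.280584.
Hence the posterior is 0.280584/0.712779 ≈ 0.394.

Pr(strong preparation | high score, easy paper) ≈ 0.394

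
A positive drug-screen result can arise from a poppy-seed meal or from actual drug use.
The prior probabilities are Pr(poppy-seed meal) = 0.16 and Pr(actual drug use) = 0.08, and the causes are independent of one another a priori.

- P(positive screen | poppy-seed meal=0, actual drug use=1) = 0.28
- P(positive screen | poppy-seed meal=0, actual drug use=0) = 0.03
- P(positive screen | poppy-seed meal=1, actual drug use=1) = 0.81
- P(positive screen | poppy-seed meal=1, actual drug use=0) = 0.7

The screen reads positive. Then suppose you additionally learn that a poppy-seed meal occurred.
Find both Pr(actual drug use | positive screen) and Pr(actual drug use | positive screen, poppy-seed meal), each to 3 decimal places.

By total probability over the 4 (poppy-seed meal, actual drug use) configurations:
  P(positive screen) = 0.03×0.84×0.92 + 0.28×0.84×0.08 + 0.7×0.16×0.92 + 0.81×0.16×0.08
        = 0.023184 + 0.018816 + 0.103040 + 0.010368 = 0.155408
The terms with actual drug use present sum to 0.029184, so
  P(actual drug use | positive screen) = 0.029184 / 0.155408 ≈ 0.188

Now condition on the additional information:
Numerator (weight on configurations with actual drug use): 0.81·0.08 = 0.064800
Normalizer over all consistent configurations: 0.7·0.92 + 0.81·0.08 = 0.708800
Posterior = 0.064800 / 0.708800 ≈ 0.091
This is intercausal reasoning (explaining away): once poppy-seed meal accounts for the positive screen, actual drug use becomes less likely.

Pr(actual drug use | positive screen) ≈ 0.188; Pr(actual drug use | positive screen, poppy-seed meal) ≈ 0.091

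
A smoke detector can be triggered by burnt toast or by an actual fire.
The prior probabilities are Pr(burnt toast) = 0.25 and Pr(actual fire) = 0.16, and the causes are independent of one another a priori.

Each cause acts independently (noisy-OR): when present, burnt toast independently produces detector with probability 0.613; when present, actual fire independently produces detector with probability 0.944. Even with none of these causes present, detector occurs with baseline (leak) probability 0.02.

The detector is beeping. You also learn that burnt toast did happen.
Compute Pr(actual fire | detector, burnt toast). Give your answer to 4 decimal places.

Pr(actual fire | detector, burnt toast) ≈ 0.2310

Under noisy-OR, P(detector | causes) = 1 − (1−0.02)·∏(1−qᵢ) over the active causes.
For the numerator, keep only actual fire=true terms: 0.978761·0.16 = 0.156602
The normalizing constant is 0.62074·0.84 + 0.978761·0.16 = 0.678024
P(actual fire | detector, burnt toast) = 0.156602/0.678024 ≈ 0.2310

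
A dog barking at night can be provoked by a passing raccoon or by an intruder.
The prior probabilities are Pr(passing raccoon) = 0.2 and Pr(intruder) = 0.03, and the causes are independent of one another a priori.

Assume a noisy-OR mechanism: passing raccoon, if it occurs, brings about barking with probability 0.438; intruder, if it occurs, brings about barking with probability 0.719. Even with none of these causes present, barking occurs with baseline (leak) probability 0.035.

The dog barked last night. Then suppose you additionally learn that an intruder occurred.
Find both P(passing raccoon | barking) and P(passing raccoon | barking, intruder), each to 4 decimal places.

Under noisy-OR, P(barking | causes) = 1 − (1−0.035)·∏(1−qᵢ) over the active causes.
Sum P(barking|·) weighted by the priors over the 4 (passing raccoon, intruder) configurations:
  P(barking) = 0.035×0.8×0.97 + 0.728835×0.8×0.03 + 0.45767×0.2×0.97 + 0.847605×0.2×0.03
        = 0.027160 + 0.017492 + 0.088788 + 0.005086 = 0.138526
The terms with passing raccoon present sum to 0.093874, so
  P(passing raccoon | barking) = 0.093874 / 0.138526 ≈ 0.6777

Now also conditioning on intruder=true:
For the numerator, keep only passing raccoon=true terms: 0.847605*0.2 = 0.169521
Normalizer over all consistent configurations: 0.728835*0.8 + 0.847605*0.2 = 0.752589
Posterior = 0.169521 / 0.752589 ≈ 0.2253
This is intercausal reasoning (explaining away): once intruder accounts for the barking, passing raccoon becomes less likely.

P(passing raccoon | barking) ≈ 0.6777; P(passing raccoon | barking, intruder) ≈ 0.2253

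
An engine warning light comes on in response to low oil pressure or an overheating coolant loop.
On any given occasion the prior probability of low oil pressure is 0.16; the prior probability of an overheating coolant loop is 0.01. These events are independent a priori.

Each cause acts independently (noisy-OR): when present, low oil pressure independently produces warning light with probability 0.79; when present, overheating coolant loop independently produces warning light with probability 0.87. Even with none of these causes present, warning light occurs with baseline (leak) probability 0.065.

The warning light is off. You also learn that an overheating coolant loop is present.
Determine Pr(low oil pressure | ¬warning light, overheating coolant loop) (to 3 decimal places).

Under noisy-OR, P(warning light | causes) = 1 − (1−0.065)·∏(1−qᵢ) over the active causes.
For the numerator, keep only low oil pressure=true terms: 0.025525×0.16 = 0.004084
Denominator P(¬warning light | overheating coolant loop): 0.12155×0.84 + 0.025525×0.16 = 0.106186
Posterior = 0.004084 / 0.106186 ≈ 0.038

Pr(low oil pressure | ¬warning light, overheating coolant loop) ≈ 0.038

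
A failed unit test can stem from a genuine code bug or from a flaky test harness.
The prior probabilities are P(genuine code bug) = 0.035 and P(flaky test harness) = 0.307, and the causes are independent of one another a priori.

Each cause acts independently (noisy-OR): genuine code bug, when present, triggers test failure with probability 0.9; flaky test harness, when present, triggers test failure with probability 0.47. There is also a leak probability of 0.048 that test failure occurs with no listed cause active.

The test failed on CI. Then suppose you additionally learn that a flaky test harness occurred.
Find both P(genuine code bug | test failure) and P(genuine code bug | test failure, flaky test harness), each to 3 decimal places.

P(genuine code bug | test failure) ≈ 0.152; P(genuine code bug | test failure, flaky test harness) ≈ 0.065

Under noisy-OR, P(test failure | causes) = 1 − (1−0.048)·∏(1−qᵢ) over the active causes.
Numerator (weight on configurations with genuine code bug): 0.021946 + 0.010203 = 0.032149
Normalizer over all consistent configurations: 0.048·0.965·0.693 + 0.49544·0.965·0.307 + 0.9048·0.035·0.693 + 0.949544·0.035·0.307 = 0.211026
P(genuine code bug | test failure) = 0.032149/0.211026 ≈ 0.152

Now condition on the additional information:
Numerator (weight on configurations with genuine code bug): 0.949544*0.035 = 0.033234
The normalizing constant is 0.49544*0.965 + 0.949544*0.035 = 0.511334
Posterior = 0.033234 / 0.511334 ≈ 0.065
Conditioning on flaky test harness lowers the posterior on genuine code bug: the classic explaining-away effect in a common-effect structure.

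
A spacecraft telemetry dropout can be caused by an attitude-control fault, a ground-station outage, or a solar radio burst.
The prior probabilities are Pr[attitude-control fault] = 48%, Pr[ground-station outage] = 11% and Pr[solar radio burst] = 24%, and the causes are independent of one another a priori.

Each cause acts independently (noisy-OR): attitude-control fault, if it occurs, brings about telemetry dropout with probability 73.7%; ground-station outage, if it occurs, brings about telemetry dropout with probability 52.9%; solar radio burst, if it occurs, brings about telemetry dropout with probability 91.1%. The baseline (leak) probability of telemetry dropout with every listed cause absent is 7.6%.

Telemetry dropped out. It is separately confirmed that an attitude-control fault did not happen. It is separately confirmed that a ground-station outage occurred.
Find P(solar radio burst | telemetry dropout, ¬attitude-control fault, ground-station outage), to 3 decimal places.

Under noisy-OR, P(telemetry dropout | causes) = 1 − (1−0.076)·∏(1−qᵢ) over the active causes.
P(telemetry dropout | ¬attitude-control fault, ground-station outage) = 0.564796·0.76 + 0.961267·0.24 = 0.429245 + 0.230704 = 0.659949
Of this, 0.230704 comes from 0.961267·0.24 (the solar radio burst=true cases).
Hence the posterior is 0.230704/0.659949 ≈ 0.350.

P(solar radio burst | telemetry dropout, ¬attitude-control fault, ground-station outage) ≈ 0.350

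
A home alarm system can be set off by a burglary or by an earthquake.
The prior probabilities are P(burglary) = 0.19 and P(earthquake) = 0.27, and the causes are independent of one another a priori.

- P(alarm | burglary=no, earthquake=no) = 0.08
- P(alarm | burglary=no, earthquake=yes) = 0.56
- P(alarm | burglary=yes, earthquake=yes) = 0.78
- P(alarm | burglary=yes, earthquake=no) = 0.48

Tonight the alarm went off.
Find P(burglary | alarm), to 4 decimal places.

Weight on burglary=true, given the evidence: 0.066576 + 0.040014 = 0.106590
Normalizer over all consistent configurations: 0.08×0.81×0.73 + 0.56×0.81×0.27 + 0.48×0.19×0.73 + 0.78×0.19×0.27 = 0.276366
P(burglary | alarm) = 0.106590/0.276366 ≈ 0.3857

P(burglary | alarm) ≈ 0.3857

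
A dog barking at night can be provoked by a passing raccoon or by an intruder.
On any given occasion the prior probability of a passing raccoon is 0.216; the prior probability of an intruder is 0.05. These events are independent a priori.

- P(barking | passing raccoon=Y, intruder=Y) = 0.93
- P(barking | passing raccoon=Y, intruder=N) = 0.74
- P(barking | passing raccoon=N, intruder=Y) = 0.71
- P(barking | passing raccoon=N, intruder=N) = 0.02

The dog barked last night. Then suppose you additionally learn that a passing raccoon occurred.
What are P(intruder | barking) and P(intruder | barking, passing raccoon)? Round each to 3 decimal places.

Numerator (weight on configurations with intruder): 0.027832 + 0.010044 = 0.037876
The normalizing constant is 0.02·0.784·0.95 + 0.71·0.784·0.05 + 0.74·0.216·0.95 + 0.93·0.216·0.05 = 0.204620
P(intruder | barking) = 0.037876/0.204620 ≈ 0.185

Now also conditioning on passing raccoon=true:
Numerator (weight on configurations with intruder): 0.93*0.05 = 0.046500
The normalizing constant is 0.74*0.95 + 0.93*0.05 = 0.749500
Posterior = 0.046500 / 0.749500 ≈ 0.062

P(intruder | barking) ≈ 0.185; P(intruder | barking, passing raccoon) ≈ 0.062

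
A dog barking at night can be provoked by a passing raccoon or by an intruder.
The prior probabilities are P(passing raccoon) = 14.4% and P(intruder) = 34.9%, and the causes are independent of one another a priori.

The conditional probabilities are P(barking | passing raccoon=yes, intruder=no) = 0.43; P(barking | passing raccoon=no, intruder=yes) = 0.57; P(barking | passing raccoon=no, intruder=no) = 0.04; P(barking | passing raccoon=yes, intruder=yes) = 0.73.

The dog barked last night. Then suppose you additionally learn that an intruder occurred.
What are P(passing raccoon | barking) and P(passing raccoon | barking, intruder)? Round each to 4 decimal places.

P(passing raccoon | barking) ≈ 0.2856; P(passing raccoon | barking, intruder) ≈ 0.1773

Sum P(barking|·) weighted by the priors over the 4 (passing raccoon, intruder) configurations:
  P(barking) = 0.04×0.856×0.651 + 0.57×0.856×0.349 + 0.43×0.144×0.651 + 0.73×0.144×0.349
        = 0.022290 + 0.170284 + 0.040310 + 0.036687 = 0.269571
Configurations with passing raccoon contribute 0.076997, so
  P(passing raccoon | barking) = 0.076997 / 0.269571 ≈ 0.2856

Now condition on the additional information:
P(barking | intruder) = 0.57×0.856 + 0.73×0.144 = 0.487920 + 0.105120 = 0.593040
Restricting to configurations with passing raccoon present: 0.73×0.144 = 0.105120.
So P(passing raccoon | barking, intruder) = 0.105120/0.593040 ≈ 0.1773.
This is intercausal reasoning (explaining away): once intruder accounts for the barking, passing raccoon becomes less likely.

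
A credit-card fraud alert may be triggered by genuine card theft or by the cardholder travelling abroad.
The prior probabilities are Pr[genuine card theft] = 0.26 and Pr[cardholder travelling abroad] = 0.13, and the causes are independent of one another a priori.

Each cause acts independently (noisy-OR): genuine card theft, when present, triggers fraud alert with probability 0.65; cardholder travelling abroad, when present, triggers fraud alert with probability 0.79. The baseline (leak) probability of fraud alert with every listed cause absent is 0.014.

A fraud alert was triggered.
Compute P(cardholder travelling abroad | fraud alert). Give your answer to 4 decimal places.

Under noisy-OR, P(fraud alert | causes) = 1 − (1−0.014)·∏(1−qᵢ) over the active causes.
Sum P(fraud alert|·) weighted by the priors over the 4 (genuine card theft, cardholder travelling abroad) configurations:
  P(fraud alert) = 0.014·0.74·0.87 + 0.79294·0.74·0.13 + 0.6549·0.26·0.87 + 0.927529·0.26·0.13
        = 0.009013 + 0.076281 + 0.148138 + 0.031350 = 0.264782
Keeping only the cardholder travelling abroad-present terms gives 0.107631, so
  P(cardholder travelling abroad | fraud alert) = 0.107631 / 0.264782 ≈ 0.4065

P(cardholder travelling abroad | fraud alert) ≈ 0.4065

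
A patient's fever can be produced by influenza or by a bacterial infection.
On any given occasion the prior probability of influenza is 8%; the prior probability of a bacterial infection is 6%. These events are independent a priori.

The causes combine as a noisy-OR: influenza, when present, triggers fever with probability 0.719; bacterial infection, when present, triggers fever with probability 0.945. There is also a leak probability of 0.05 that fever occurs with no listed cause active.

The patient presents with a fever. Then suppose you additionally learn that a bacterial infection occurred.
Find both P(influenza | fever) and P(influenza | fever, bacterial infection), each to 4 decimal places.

P(influenza | fever) ≈ 0.3851; P(influenza | fever, bacterial infection) ≈ 0.0829

Under noisy-OR, P(fever | causes) = 1 − (1−0.05)·∏(1−qᵢ) over the active causes.
P(fever) = 0.05×0.92×0.94 + 0.94775×0.92×0.06 + 0.73305×0.08×0.94 + 0.985318×0.08×0.06 = 0.043240 + 0.052316 + 0.055125 + 0.004730 = 0.155411
Restricting to configurations with influenza present: 0.055125 + 0.004730 = 0.059855.
P(influenza | fever) = 0.059855 / 0.155411 ≈ 0.3851

Now condition on the additional information:
By total probability over both values of influenza:
  P(fever | bacterial infection) = 0.94775·0.92 + 0.985318·0.08
        = 0.871930 + 0.078825 = 0.950755
The terms with influenza present sum to 0.078825, so
  P(influenza | fever, bacterial infection) = 0.078825 / 0.950755 ≈ 0.0829
The drop from 0.3851 to 0.0829 is the explaining-away (discounting) effect.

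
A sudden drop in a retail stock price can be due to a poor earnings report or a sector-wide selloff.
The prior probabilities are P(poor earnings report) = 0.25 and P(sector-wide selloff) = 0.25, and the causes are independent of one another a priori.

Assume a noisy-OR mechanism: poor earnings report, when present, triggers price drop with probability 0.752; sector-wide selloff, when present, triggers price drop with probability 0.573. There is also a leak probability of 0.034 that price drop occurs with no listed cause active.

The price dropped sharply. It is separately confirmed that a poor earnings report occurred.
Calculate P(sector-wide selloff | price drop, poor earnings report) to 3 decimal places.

Under noisy-OR, P(price drop | causes) = 1 − (1−0.034)·∏(1−qᵢ) over the active causes.
For the numerator, keep only sector-wide selloff=true terms: 0.897704·0.25 = 0.224426
Normalizer over all consistent configurations: 0.760432·0.75 + 0.897704·0.25 = 0.794750
P(sector-wide selloff | price drop, poor earnings report) = 0.224426/0.794750 ≈ 0.282

P(sector-wide selloff | price drop, poor earnings report) ≈ 0.282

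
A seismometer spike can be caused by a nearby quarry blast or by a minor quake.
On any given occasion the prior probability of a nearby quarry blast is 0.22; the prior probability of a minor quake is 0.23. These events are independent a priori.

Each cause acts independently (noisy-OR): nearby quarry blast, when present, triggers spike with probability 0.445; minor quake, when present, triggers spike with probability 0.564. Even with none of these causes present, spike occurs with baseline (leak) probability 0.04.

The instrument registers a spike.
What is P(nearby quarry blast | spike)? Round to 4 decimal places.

P(nearby quarry blast | spike) ≈ 0.4790

Under noisy-OR, P(spike | causes) = 1 − (1−0.04)·∏(1−qᵢ) over the active causes.
Numerator (weight on configurations with nearby quarry blast): 0.079144 + 0.038846 = 0.117990
Denominator P(spike): 0.04×0.78×0.77 + 0.58144×0.78×0.23 + 0.4672×0.22×0.77 + 0.767699×0.22×0.23 = 0.246324
P(nearby quarry blast | spike) = 0.117990/0.246324 ≈ 0.4790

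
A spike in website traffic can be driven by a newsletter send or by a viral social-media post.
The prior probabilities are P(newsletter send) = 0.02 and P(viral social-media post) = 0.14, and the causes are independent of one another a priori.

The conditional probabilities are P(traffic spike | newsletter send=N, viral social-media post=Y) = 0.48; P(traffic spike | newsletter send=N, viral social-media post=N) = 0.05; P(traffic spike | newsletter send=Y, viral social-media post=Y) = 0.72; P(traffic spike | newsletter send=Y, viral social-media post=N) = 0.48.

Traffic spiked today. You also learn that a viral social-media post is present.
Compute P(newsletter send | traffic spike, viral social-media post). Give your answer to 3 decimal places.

P(newsletter send | traffic spike, viral social-media post) ≈ 0.030

P(traffic spike | viral social-media post) = 0.48*0.98 + 0.72*0.02 = 0.470400 + 0.014400 = 0.484800
Of this, 0.014400 comes from 0.72*0.02 (the newsletter send=true cases).
P(newsletter send | traffic spike, viral social-media post) = 0.014400 / 0.484800 ≈ 0.030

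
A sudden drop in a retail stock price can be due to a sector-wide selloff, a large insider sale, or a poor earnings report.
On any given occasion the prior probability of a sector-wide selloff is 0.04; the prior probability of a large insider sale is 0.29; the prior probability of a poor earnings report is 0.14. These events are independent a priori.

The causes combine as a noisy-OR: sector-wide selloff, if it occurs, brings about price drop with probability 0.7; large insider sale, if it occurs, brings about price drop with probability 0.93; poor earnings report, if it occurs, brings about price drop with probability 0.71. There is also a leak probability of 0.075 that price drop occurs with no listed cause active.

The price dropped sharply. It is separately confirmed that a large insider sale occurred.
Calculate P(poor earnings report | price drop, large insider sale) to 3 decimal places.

Under noisy-OR, P(price drop | causes) = 1 − (1−0.075)·∏(1−qᵢ) over the active causes.
By total probability over the 4 (sector-wide selloff, poor earnings report) configurations:
  P(price drop | large insider sale) = 0.93525*0.96*0.86 + 0.981222*0.96*0.14 + 0.980575*0.04*0.86 + 0.994367*0.04*0.14
        = 0.772142 + 0.131876 + 0.033732 + 0.005568 = 0.943318
The terms with poor earnings report present sum to 0.137444, so
  P(poor earnings report | price drop, large insider sale) = 0.137444 / 0.943318 ≈ 0.146

P(poor earnings report | price drop, large insider sale) ≈ 0.146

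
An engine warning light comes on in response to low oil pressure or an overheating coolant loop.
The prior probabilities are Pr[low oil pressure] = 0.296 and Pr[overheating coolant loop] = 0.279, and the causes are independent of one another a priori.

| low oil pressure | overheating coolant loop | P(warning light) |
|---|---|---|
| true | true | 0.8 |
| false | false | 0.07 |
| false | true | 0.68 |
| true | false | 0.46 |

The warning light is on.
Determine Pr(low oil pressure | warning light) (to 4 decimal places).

Pr(low oil pressure | warning light) ≈ 0.4927

Enumerate the 4 (low oil pressure, overheating coolant loop) configurations and weight by the priors:
  P(warning light) = 0.07×0.704×0.721 + 0.68×0.704×0.279 + 0.46×0.296×0.721 + 0.8×0.296×0.279
        = 0.035531 + 0.133563 + 0.098171 + 0.066067 = 0.333332
Configurations with low oil pressure contribute 0.164238, so
  P(low oil pressure | warning light) = 0.164238 / 0.333332 ≈ 0.4927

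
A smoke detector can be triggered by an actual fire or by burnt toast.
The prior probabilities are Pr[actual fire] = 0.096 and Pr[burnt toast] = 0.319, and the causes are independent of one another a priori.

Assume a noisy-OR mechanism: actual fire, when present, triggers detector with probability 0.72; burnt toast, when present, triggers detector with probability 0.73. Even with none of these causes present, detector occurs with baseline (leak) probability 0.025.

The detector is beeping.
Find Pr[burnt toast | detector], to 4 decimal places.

Under noisy-OR, P(detector | causes) = 1 − (1−0.025)·∏(1−qᵢ) over the active causes.
By total probability over the 4 (actual fire, burnt toast) configurations:
  P(detector) = 0.025*0.904*0.681 + 0.73675*0.904*0.319 + 0.727*0.096*0.681 + 0.92629*0.096*0.319
        = 0.015391 + 0.212461 + 0.047528 + 0.028367 = 0.303747
Configurations with burnt toast contribute 0.240828, so
  P(burnt toast | detector) = 0.240828 / 0.303747 ≈ 0.7929

Pr[burnt toast | detector] ≈ 0.7929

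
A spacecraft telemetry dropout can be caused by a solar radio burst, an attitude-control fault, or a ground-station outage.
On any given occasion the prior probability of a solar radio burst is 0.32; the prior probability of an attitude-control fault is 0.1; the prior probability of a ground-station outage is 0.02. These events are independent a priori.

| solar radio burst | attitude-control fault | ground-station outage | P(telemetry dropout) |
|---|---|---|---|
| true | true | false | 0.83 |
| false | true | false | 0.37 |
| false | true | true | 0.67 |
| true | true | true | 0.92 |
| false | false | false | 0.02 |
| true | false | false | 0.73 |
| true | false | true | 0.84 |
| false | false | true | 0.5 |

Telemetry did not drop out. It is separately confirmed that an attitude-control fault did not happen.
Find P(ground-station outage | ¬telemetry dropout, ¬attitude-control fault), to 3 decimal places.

Numerator (weight on configurations with ground-station outage): 0.006800 + 0.001024 = 0.007824
Denominator P(¬telemetry dropout | ¬attitude-control fault): 0.98·0.68·0.98 + 0.5·0.68·0.02 + 0.27·0.32·0.98 + 0.16·0.32·0.02 = 0.745568
Posterior = 0.007824 / 0.745568 ≈ 0.010

P(ground-station outage | ¬telemetry dropout, ¬attitude-control fault) ≈ 0.010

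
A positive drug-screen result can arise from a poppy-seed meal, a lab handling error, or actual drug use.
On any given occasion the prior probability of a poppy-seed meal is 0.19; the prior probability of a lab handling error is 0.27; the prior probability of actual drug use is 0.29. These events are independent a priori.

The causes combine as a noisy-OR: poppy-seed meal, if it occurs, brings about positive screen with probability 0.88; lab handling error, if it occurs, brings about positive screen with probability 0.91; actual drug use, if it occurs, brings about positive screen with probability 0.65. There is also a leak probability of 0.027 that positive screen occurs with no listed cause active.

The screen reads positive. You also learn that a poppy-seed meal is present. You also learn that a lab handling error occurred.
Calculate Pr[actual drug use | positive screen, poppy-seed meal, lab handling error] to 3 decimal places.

Under noisy-OR, P(positive screen | causes) = 1 − (1−0.027)·∏(1−qᵢ) over the active causes.
P(positive screen | poppy-seed meal, lab handling error) = 0.989492*0.71 + 0.996322*0.29 = 0.702539 + 0.288933 = 0.991472
The actual drug use-present share is 0.996322*0.29 = 0.288933.
Hence the posterior is 0.288933/0.991472 ≈ 0.291.

Pr[actual drug use | positive screen, poppy-seed meal, lab handling error] ≈ 0.291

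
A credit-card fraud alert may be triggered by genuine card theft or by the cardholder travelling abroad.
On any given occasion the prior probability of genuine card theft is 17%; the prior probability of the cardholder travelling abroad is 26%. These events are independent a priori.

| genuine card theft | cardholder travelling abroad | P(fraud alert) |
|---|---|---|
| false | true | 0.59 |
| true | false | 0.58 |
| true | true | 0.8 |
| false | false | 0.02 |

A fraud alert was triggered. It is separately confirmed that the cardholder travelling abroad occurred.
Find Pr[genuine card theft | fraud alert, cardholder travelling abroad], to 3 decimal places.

P(fraud alert | cardholder travelling abroad) = 0.59·0.83 + 0.8·0.17 = 0.489700 + 0.136000 = 0.625700
Restricting to configurations with genuine card theft present: 0.8·0.17 = 0.136000.
P(genuine card theft | fraud alert, cardholder travelling abroad) = 0.136000 / 0.625700 ≈ 0.217

Pr[genuine card theft | fraud alert, cardholder travelling abroad] ≈ 0.217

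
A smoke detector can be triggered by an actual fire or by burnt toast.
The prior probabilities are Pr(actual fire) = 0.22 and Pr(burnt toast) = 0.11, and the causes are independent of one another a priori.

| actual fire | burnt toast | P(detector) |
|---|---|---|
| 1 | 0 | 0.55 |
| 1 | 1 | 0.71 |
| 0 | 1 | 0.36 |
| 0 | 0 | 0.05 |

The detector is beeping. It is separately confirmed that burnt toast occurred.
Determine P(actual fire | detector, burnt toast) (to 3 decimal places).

P(actual fire | detector, burnt toast) ≈ 0.357

Numerator (weight on configurations with actual fire): 0.71×0.22 = 0.156200
Denominator P(detector | burnt toast): 0.36×0.78 + 0.71×0.22 = 0.437000
P(actual fire | detector, burnt toast) = 0.156200/0.437000 ≈ 0.357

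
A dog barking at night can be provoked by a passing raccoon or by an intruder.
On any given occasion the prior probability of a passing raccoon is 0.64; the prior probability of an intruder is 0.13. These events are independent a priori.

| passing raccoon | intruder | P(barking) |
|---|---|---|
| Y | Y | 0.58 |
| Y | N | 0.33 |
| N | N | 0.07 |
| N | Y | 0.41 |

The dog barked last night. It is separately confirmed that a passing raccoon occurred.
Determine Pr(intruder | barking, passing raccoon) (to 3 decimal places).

P(barking | passing raccoon) = 0.33×0.87 + 0.58×0.13 = 0.287100 + 0.075400 = 0.362500
The intruder-present share is 0.58×0.13 = 0.075400.
P(intruder | barking, passing raccoon) = 0.075400 / 0.362500 ≈ 0.208

Pr(intruder | barking, passing raccoon) ≈ 0.208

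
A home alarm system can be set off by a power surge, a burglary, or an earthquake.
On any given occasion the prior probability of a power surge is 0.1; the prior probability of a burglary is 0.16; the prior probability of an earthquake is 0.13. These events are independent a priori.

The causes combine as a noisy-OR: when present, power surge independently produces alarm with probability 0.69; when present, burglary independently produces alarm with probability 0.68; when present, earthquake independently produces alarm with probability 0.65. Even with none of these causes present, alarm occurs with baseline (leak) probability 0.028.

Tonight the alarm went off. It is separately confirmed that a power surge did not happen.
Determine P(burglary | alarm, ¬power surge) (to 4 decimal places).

P(burglary | alarm, ¬power surge) ≈ 0.5530

Under noisy-OR, P(alarm | causes) = 1 − (1−0.028)·∏(1−qᵢ) over the active causes.
Numerator (weight on configurations with burglary): 0.095903 + 0.018536 = 0.114439
The normalizing constant is 0.028·0.84·0.87 + 0.6598·0.84·0.13 + 0.68896·0.16·0.87 + 0.891136·0.16·0.13 = 0.206951
P(burglary | alarm, ¬power surge) = 0.114439/0.206951 ≈ 0.5530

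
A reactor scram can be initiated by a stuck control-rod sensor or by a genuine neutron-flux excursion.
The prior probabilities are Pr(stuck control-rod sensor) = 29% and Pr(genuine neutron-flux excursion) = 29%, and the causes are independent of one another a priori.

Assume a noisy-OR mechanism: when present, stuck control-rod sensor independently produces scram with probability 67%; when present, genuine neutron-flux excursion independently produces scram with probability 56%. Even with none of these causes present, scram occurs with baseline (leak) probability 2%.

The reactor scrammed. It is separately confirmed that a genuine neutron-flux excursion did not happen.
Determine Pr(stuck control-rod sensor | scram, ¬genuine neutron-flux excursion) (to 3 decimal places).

Pr(stuck control-rod sensor | scram, ¬genuine neutron-flux excursion) ≈ 0.933

Under noisy-OR, P(scram | causes) = 1 − (1−0.02)·∏(1−qᵢ) over the active causes.
P(scram | ¬genuine neutron-flux excursion) = 0.02×0.71 + 0.6766×0.29 = 0.014200 + 0.196214 = 0.210414
The stuck control-rod sensor-present share is 0.6766×0.29 = 0.196214.
Hence the posterior is 0.196214/0.210414 ≈ 0.933.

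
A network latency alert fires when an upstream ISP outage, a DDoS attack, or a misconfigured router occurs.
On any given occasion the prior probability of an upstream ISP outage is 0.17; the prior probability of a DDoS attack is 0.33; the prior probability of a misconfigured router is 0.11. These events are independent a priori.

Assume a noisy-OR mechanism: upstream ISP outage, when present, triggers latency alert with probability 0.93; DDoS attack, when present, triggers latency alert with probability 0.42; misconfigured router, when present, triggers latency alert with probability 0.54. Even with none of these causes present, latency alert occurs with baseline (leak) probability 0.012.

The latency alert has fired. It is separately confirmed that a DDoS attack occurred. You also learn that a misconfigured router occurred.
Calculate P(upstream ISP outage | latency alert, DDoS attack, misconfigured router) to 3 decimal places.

P(upstream ISP outage | latency alert, DDoS attack, misconfigured router) ≈ 0.214

Under noisy-OR, P(latency alert | causes) = 1 − (1−0.012)·∏(1−qᵢ) over the active causes.
Sum P(latency alert|·) weighted by the priors over both values of upstream ISP outage:
  P(latency alert | DDoS attack, misconfigured router) = 0.736402·0.83 + 0.981548·0.17
        = 0.611214 + 0.166863 = 0.778077
The terms with upstream ISP outage present sum to 0.166863, so
  P(upstream ISP outage | latency alert, DDoS attack, misconfigured router) = 0.166863 / 0.778077 ≈ 0.214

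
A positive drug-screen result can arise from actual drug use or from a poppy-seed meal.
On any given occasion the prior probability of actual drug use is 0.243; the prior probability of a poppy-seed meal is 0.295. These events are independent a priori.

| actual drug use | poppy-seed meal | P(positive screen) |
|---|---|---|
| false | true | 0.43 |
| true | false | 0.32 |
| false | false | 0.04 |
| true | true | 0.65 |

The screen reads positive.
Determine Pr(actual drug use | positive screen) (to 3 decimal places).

Pr(actual drug use | positive screen) ≈ 0.464

For the numerator, keep only actual drug use=true terms: 0.054821 + 0.046595 = 0.101416
Denominator P(positive screen): 0.04×0.757×0.705 + 0.43×0.757×0.295 + 0.32×0.243×0.705 + 0.65×0.243×0.295 = 0.218788
Posterior = 0.101416 / 0.218788 ≈ 0.464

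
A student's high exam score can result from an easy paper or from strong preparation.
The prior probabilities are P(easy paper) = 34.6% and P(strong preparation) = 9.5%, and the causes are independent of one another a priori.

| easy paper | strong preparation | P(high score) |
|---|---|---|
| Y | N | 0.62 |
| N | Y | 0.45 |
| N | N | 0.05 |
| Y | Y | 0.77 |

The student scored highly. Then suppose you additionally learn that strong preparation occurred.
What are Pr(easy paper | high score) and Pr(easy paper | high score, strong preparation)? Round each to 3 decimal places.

P(high score) = 0.05·0.654·0.905 + 0.45·0.654·0.095 + 0.62·0.346·0.905 + 0.77·0.346·0.095 = 0.029594 + 0.027959 + 0.194141 + 0.025310 = 0.277004
Restricting to configurations with easy paper present: 0.194141 + 0.025310 = 0.219451.
P(easy paper | high score) = 0.219451 / 0.277004 ≈ 0.792

Now also conditioning on strong preparation=true:
Enumerate both values of easy paper and weight by the priors:
  P(high score | strong preparation) = 0.45×0.654 + 0.77×0.346
        = 0.294300 + 0.266420 = 0.560720
The terms with easy paper present sum to 0.266420, so
  P(easy paper | high score, strong preparation) = 0.266420 / 0.560720 ≈ 0.475

Pr(easy paper | high score) ≈ 0.792; Pr(easy paper | high score, strong preparation) ≈ 0.475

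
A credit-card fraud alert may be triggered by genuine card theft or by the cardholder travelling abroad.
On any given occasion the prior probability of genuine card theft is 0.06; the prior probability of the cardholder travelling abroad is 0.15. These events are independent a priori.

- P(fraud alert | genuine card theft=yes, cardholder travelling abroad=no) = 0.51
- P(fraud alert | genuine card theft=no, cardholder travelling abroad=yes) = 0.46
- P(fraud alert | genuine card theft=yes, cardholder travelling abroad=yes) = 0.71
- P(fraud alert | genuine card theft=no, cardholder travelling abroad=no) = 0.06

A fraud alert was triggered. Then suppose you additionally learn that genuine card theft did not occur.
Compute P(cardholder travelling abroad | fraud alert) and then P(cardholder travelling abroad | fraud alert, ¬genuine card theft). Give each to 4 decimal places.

P(cardholder travelling abroad | fraud alert) ≈ 0.4907; P(cardholder travelling abroad | fraud alert, ¬genuine card theft) ≈ 0.5750

Weight on cardholder travelling abroad=true, given the evidence: 0.064860 + 0.006390 = 0.071250
Denominator P(fraud alert): 0.06*0.94*0.85 + 0.46*0.94*0.15 + 0.51*0.06*0.85 + 0.71*0.06*0.15 = 0.145200
P(cardholder travelling abroad | fraud alert) = 0.071250/0.145200 ≈ 0.4907

With the extra evidence:
Sum P(fraud alert|·) weighted by the priors over both values of cardholder travelling abroad:
  P(fraud alert | ¬genuine card theft) = 0.06×0.85 + 0.46×0.15
        = 0.051000 + 0.069000 = 0.120000
Keeping only the cardholder travelling abroad-present terms gives 0.069000, so
  P(cardholder travelling abroad | fraud alert, ¬genuine card theft) = 0.069000 / 0.120000 ≈ 0.5750
With genuine card theft excluded, cardholder travelling abroad must carry more of the explanatory weight for the fraud alert.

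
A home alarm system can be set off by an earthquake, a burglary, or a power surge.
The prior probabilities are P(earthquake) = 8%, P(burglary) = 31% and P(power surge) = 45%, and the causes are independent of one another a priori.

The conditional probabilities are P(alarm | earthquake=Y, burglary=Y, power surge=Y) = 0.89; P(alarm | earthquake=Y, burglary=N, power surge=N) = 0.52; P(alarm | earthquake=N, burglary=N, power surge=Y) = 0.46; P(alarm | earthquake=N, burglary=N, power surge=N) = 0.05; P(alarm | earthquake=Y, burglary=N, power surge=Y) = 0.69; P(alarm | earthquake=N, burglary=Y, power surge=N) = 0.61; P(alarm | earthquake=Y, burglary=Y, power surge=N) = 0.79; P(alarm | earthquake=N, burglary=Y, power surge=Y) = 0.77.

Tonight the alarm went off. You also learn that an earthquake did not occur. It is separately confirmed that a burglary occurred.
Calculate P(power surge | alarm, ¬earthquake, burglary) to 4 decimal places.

P(power surge | alarm, ¬earthquake, burglary) ≈ 0.5081

Sum P(alarm|·) weighted by the priors over both values of power surge:
  P(alarm | ¬earthquake, burglary) = 0.61*0.55 + 0.77*0.45
        = 0.335500 + 0.346500 = 0.682000
The terms with power surge present sum to 0.346500, so
  P(power surge | alarm, ¬earthquake, burglary) = 0.346500 / 0.682000 ≈ 0.5081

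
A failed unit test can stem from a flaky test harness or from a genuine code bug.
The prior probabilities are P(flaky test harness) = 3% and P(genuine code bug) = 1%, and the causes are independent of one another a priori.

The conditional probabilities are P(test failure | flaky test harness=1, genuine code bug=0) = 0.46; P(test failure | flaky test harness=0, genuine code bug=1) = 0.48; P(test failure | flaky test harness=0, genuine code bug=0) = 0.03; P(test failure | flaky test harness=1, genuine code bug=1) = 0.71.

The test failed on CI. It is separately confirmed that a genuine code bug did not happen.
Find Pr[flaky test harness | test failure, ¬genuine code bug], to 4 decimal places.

Weight on flaky test harness=true, given the evidence: 0.46·0.03 = 0.013800
Denominator P(test failure | ¬genuine code bug): 0.03·0.97 + 0.46·0.03 = 0.042900
Posterior = 0.013800 / 0.042900 ≈ 0.3217

Pr[flaky test harness | test failure, ¬genuine code bug] ≈ 0.3217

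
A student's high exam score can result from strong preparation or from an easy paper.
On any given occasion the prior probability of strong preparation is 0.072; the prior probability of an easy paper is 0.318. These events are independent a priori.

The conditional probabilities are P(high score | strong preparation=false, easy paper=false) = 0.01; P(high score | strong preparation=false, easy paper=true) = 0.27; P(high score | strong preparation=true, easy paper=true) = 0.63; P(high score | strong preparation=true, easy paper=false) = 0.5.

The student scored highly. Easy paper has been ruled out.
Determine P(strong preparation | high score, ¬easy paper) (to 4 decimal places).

Numerator (weight on configurations with strong preparation): 0.5×0.072 = 0.036000
The normalizing constant is 0.01×0.928 + 0.5×0.072 = 0.045280
Posterior = 0.036000 / 0.045280 ≈ 0.7951

P(strong preparation | high score, ¬easy paper) ≈ 0.7951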